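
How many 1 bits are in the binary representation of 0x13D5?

8

0x13D5 = 1001111010101
Count the 1s: 1 + 1 + 1 + 1 + 1 + 1 + 1 + 1 = 8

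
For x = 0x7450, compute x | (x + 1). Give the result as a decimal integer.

x = 111010001010000 = 29776
x + 1 = 111010001010001
OR    = 111010001010001 = 29777
(x | (x + 1) sets the lowest cleared bit.)

29777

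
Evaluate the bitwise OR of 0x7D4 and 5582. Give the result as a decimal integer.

6110

0x7D4 = 0011111010100
5582 = 1010111001110
 OR → 1011111011110 = 6110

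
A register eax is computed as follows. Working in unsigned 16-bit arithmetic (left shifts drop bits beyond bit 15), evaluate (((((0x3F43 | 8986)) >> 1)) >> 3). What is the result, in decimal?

1013

0x3F43 = 0011111101000011
8986 = 0010001100011010
→ | → 0011111101011011 = 16219
→ >> 1 → 0001111110101101 = 8109
→ >> 3 → 0000001111110101 = 1013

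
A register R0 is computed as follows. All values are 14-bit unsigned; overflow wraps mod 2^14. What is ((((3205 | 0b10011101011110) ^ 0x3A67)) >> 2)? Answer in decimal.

1390

3205 = 00110010000101
0b10011101011110 = 10011101011110
→ | → 10111111011111 = 12255
0x3A67 = 11101001100111
→ ^ → 01010110111000 = 5560
→ >> 2 → 00010101101110 = 1390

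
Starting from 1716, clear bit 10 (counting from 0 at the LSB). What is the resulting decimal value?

x = 11010110100
bit 10 is currently 1; clear it via x & ~(1 << 10) = x & ~1024
→ 01010110100 = 692

692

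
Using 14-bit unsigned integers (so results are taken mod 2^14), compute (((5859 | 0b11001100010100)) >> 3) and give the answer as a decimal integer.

1790

5859 = 01011011100011
0b11001100010100 = 11001100010100
→ | → 11011111110111 = 14327
→ >> 3 → 00011011111110 = 1790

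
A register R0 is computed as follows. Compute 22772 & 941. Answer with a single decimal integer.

22772 = 101100011110100
941 = 000001110101101
AND → 000000010100100 = 164

164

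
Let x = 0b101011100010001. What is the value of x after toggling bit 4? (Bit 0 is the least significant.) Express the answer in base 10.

x = 101011100010001
bit 4 is currently 1; toggle it via x ^ (1 << 4) = x ^ 16
→ 101011100000001 = 22273

22273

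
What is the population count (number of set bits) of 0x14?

0x14 = 10100
Count the 1s: 1 + 1 = 2

2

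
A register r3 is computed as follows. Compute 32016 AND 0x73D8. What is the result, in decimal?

28944

32016 = 111110100010000
0x73D8 = 111001111011000
AND → 111000100010000 = 28944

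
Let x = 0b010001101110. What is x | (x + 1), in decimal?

1135

x = 10001101110 = 1134
x + 1 = 10001101111
OR    = 10001101111 = 1135
(x | (x + 1) sets the lowest cleared bit.)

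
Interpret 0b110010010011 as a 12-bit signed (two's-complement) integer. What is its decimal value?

pattern = 110010010011 (MSB is 1 ⇒ negative)
Invert: 001101101100, add 1 → 001101101101 = 877, so the value is -877.
(Equivalently: 3219 - 2^12 = 3219 - 4096 = -877.)

-877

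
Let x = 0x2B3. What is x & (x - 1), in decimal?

x = 1010110011 = 691
x - 1 = 1010110010
AND   = 1010110010 = 690
(x & (x - 1) clears the lowest set bit of x.)

690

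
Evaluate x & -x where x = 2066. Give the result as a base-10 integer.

x = 100000010010 = 2066
-x (two's complement) = …011111101110
AND   = 000000000010 = 2
(x & -x isolates the lowest set bit of x.)

2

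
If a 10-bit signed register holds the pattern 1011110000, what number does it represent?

-272

pattern = 1011110000 (MSB is 1 ⇒ negative)
Invert: 0100001111, add 1 → 0100010000 = 272, so the value is -272.
(Equivalently: 752 - 2^10 = 752 - 1024 = -272.)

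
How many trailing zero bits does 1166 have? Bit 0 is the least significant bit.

1166 = 10010001110
Trailing zeros: 1, so the lowest set bit is bit 1 (value 2).

1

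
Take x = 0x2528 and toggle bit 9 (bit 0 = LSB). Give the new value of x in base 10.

10024

x = 10010100101000
bit 9 is currently 0; toggle it via x ^ (1 << 9) = x ^ 512
→ 10011100101000 = 10024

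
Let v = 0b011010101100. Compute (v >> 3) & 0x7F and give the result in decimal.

v = 011010101100
Shift right by 3: 011010101
Mask low 7 bits: 1010101 = 85

85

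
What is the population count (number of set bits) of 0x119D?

0x119D = 1000110011101
Count the 1s: 1 + 1 + 1 + 1 + 1 + 1 + 1 = 7

7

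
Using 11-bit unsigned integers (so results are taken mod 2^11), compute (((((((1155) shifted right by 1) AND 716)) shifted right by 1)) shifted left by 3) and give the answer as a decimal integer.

256

1155 = 10010000011
→ shifted right by 1 → 01001000001 = 577
716 = 01011001100
→ AND → 01001000000 = 576
→ shifted right by 1 → 00100100000 = 288
→ shifted left by 3 (mod 2^11) → 00100000000 = 256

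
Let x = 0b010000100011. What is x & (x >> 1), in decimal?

1

x = 10000100011 = 1059
x>>1 = 01000010001
AND  = 00000000001 = 1
(x & (x >> 1) has a 1 wherever x has two consecutive 1 bits.)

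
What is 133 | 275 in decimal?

133 = 010000101
275 = 100010011
 OR → 110010111 = 407

407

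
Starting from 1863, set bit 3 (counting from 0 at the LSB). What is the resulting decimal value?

1871

x = 011101000111
bit 3 is currently 0; set it via x | (1 << 3) = x | 8
→ 011101001111 = 1871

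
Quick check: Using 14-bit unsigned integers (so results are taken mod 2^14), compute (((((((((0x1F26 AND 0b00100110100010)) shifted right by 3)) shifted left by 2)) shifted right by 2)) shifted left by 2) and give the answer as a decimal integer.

1168

0x1F26 = 01111100100110
0b00100110100010 = 00100110100010
→ AND → 00100100100010 = 2338
→ shifted right by 3 → 00000100100100 = 292
→ shifted left by 2 (mod 2^14) → 00010010010000 = 1168
→ shifted right by 2 → 00000100100100 = 292
→ shifted left by 2 (mod 2^14) → 00010010010000 = 1168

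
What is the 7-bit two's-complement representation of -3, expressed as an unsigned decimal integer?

125

3 in 7 bits: 0000011
Invert: 1111100
Add 1:  1111101 = 125
(Check: 2^7 - 3 = 128 - 3 = 125.)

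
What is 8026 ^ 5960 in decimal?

8026 = 1111101011010
5960 = 1011101001000
XOR → 0100000010010 = 2066

2066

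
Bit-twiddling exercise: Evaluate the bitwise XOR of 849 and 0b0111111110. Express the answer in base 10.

849 = 1101010001
b = 0111111110
XOR → 1010101111 = 687

687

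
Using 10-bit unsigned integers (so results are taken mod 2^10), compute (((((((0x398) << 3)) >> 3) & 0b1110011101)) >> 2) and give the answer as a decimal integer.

6

0x398 = 1110011000
→ << 3 (mod 2^10) → 0011000000 = 192
→ >> 3 → 0000011000 = 24
0b1110011101 = 1110011101
→ & → 0000011000 = 24
→ >> 2 → 0000000110 = 6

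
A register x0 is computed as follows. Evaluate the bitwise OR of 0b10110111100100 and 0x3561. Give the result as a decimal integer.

a = 10110111100100
0x3561 = 11010101100001
 OR → 11110111100101 = 15845

15845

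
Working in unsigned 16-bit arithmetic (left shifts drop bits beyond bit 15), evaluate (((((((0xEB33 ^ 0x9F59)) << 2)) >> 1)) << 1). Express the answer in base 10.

53672

0xEB33 = 1110101100110011
0x9F59 = 1001111101011001
→ ^ → 0111010001101010 = 29802
→ << 2 (mod 2^16) → 1101000110101000 = 53672
→ >> 1 → 0110100011010100 = 26836
→ << 1 (mod 2^16) → 1101000110101000 = 53672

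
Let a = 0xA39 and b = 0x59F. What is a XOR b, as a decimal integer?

4006

0xA39 = 101000111001
0x59F = 010110011111
XOR → 111110100110 = 4006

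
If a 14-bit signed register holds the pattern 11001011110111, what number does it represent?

-3337

pattern = 11001011110111 (MSB is 1 ⇒ negative)
Invert: 00110100001000, add 1 → 00110100001001 = 3337, so the value is -3337.
(Equivalently: 13047 - 2^14 = 13047 - 16384 = -3337.)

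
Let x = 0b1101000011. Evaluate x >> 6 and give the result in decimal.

x = 1101000011
shift right by 6 → 0000001101 = 13
(equivalently, floor(835 / 64))

13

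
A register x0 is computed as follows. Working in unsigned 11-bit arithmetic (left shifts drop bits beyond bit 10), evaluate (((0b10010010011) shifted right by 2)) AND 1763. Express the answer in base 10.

32

0b10010010011 = 10010010011
→ shifted right by 2 → 00100100100 = 292
1763 = 11011100011
→ AND → 00000100000 = 32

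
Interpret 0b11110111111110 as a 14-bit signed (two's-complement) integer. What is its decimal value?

-514

pattern = 11110111111110 (MSB is 1 ⇒ negative)
Invert: 00001000000001, add 1 → 00001000000010 = 514, so the value is -514.
(Equivalently: 15870 - 2^14 = 15870 - 16384 = -514.)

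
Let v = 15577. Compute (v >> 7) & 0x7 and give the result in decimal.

v = 011110011011001
Shift right by 7: 01111001
Mask low 3 bits: 001 = 1

1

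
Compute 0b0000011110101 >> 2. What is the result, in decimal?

61

x = 11110101
shift right by 2 → 00111101 = 61
(equivalently, floor(245 / 4))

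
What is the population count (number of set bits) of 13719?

13719 = 11010110010111
Count the 1s: 1 + 1 + 1 + 1 + 1 + 1 + 1 + 1 + 1 = 9

9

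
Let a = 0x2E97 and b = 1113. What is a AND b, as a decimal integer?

1041

0x2E97 = 10111010010111
1113 = 00010001011001
AND → 00010000010001 = 1041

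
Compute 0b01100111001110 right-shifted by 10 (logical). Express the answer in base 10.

6

x = 1100111001110
shift right by 10 → 0000000000110 = 6
(equivalently, floor(6606 / 1024))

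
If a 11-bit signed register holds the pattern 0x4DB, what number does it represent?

pattern = 10011011011 (MSB is 1 ⇒ negative)
Invert: 01100100100, add 1 → 01100100101 = 805, so the value is -805.
(Equivalently: 1243 - 2^11 = 1243 - 2048 = -805.)

-805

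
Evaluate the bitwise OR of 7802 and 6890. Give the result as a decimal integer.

7930

7802 = 1111001111010
6890 = 1101011101010
 OR → 1111011111010 = 7930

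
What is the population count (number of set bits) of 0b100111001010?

n = 100111001010
Count the 1s: 1 + 1 + 1 + 1 + 1 + 1 = 6

6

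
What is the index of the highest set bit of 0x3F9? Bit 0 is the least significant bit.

9

0x3F9 = 1111111001
The topmost 1 is at position 9 (since 2^9 = 512 ≤ 1017 < 1024).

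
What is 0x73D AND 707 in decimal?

513

0x73D = 11100111101
707 = 01011000011
AND → 01000000001 = 513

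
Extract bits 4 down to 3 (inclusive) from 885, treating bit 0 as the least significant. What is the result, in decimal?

2

v = 1101110101
Shift right by 3: 1101110
Mask low 2 bits: 10 = 2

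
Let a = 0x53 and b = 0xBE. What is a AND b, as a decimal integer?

0x53 = 01010011
0xBE = 10111110
AND → 00010010 = 18

18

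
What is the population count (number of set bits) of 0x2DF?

0x2DF = 1011011111
Count the 1s: 1 + 1 + 1 + 1 + 1 + 1 + 1 + 1 = 8

8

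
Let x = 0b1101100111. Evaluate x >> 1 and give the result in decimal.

435

x = 1101100111
shift right by 1 → 0110110011 = 435
(equivalently, floor(871 / 2))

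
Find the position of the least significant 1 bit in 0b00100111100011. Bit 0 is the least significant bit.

0b00100111100011 = 100111100011
Trailing zeros: 0, so the lowest set bit is bit 0 (value 1).

0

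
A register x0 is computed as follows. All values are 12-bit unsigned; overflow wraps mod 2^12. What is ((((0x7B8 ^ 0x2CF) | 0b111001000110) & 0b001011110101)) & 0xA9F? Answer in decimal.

0x7B8 = 011110111000
0x2CF = 001011001111
→ ^ → 010101110111 = 1399
0b111001000110 = 111001000110
→ | → 111101110111 = 3959
0b001011110101 = 001011110101
→ & → 001001110101 = 629
0xA9F = 101010011111
→ & → 001000010101 = 533

533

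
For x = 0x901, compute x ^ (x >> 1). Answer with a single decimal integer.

x = 100100000001 = 2305
x>>1 = 010010000000
XOR  = 110110000001 = 3457
(x ^ (x >> 1) gives the standard binary-reflected Gray code of x.)

3457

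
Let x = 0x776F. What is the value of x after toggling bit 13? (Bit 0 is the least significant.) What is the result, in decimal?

22383

x = 0111011101101111
bit 13 is currently 1; toggle it via x ^ (1 << 13) = x ^ 8192
→ 0101011101101111 = 22383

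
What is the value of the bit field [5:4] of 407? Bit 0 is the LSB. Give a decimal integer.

v = 0110010111
Shift right by 4: 011001
Mask low 2 bits: 01 = 1

1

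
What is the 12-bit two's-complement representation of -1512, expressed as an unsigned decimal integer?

2584

1512 in 12 bits: 010111101000
Invert: 101000010111
Add 1:  101000011000 = 2584
(Check: 2^12 - 1512 = 4096 - 1512 = 2584.)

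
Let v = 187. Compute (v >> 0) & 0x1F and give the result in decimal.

v = 10111011
Shift right by 0: 10111011
Mask low 5 bits: 11011 = 27

27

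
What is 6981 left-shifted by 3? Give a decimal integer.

55848

6981 = 0001101101000101
shift left by 3 → 1101101000101000 = 55848
(equivalently, 6981 × 2^3 = 6981 × 8)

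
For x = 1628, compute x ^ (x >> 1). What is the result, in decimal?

1394

x = 11001011100 = 1628
x>>1 = 01100101110
XOR  = 10101110010 = 1394
(x ^ (x >> 1) gives the standard binary-reflected Gray code of x.)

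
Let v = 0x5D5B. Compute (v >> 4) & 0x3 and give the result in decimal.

1

v = 101110101011011
Shift right by 4: 10111010101
Mask low 2 bits: 01 = 1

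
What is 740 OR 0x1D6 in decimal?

1014

740 = 1011100100
0x1D6 = 0111010110
 OR → 1111110110 = 1014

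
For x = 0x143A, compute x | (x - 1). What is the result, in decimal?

5179

x = 1010000111010 = 5178
x - 1 = 1010000111001
OR    = 1010000111011 = 5179
(x | (x - 1) sets all bits below the lowest set bit.)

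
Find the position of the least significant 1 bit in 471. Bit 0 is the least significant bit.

471 = 111010111
Trailing zeros: 0, so the lowest set bit is bit 0 (value 1).

0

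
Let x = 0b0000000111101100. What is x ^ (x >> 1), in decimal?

x = 111101100 = 492
x>>1 = 011110110
XOR  = 100011010 = 282
(x ^ (x >> 1) gives the standard binary-reflected Gray code of x.)

282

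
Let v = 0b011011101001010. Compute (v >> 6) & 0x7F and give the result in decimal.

93

v = 011011101001010
Shift right by 6: 011011101
Mask low 7 bits: 1011101 = 93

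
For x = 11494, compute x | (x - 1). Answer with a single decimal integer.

11495

x = 10110011100110 = 11494
x - 1 = 10110011100101
OR    = 10110011100111 = 11495
(x | (x - 1) sets all bits below the lowest set bit.)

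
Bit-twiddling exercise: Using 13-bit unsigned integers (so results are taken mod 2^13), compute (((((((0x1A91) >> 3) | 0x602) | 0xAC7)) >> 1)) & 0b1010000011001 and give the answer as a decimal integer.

1033

0x1A91 = 1101010010001
→ >> 3 → 0001101010010 = 850
0x602 = 0011000000010
→ | → 0011101010010 = 1874
0xAC7 = 0101011000111
→ | → 0111111010111 = 4055
→ >> 1 → 0011111101011 = 2027
0b1010000011001 = 1010000011001
→ & → 0010000001001 = 1033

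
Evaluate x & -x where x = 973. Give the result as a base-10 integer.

1

x = 1111001101 = 973
-x (two's complement) = …0000110011
AND   = 0000000001 = 1
(x & -x isolates the lowest set bit of x.)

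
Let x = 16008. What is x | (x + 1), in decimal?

16009

x = 11111010001000 = 16008
x + 1 = 11111010001001
OR    = 11111010001001 = 16009
(x | (x + 1) sets the lowest cleared bit.)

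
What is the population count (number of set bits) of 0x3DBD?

0x3DBD = 11110110111101
Count the 1s: 1 + 1 + 1 + 1 + 1 + 1 + 1 + 1 + 1 + 1 + 1 = 11

11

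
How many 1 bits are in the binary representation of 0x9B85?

0x9B85 = 1001101110000101
Count the 1s: 1 + 1 + 1 + 1 + 1 + 1 + 1 + 1 = 8

8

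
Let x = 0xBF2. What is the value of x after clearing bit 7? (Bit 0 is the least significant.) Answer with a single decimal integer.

x = 0101111110010
bit 7 is currently 1; clear it via x & ~(1 << 7) = x & ~128
→ 0101101110010 = 2930

2930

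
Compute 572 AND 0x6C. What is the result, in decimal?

572 = 1000111100
0x6C = 0001101100
AND → 0000101100 = 44

44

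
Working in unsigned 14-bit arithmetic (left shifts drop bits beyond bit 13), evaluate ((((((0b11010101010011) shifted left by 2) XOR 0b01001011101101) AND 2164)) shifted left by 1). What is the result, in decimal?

0b11010101010011 = 11010101010011
→ shifted left by 2 (mod 2^14) → 01010101001100 = 5452
0b01001011101101 = 01001011101101
→ XOR → 00011110100001 = 1953
2164 = 00100001110100
→ AND → 00000000100000 = 32
→ shifted left by 1 (mod 2^14) → 00000001000000 = 64

64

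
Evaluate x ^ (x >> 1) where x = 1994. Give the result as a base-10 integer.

1071

x = 11111001010 = 1994
x>>1 = 01111100101
XOR  = 10000101111 = 1071
(x ^ (x >> 1) gives the standard binary-reflected Gray code of x.)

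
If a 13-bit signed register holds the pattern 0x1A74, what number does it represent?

-1420

pattern = 1101001110100 (MSB is 1 ⇒ negative)
Invert: 0010110001011, add 1 → 0010110001100 = 1420, so the value is -1420.
(Equivalently: 6772 - 2^13 = 6772 - 8192 = -1420.)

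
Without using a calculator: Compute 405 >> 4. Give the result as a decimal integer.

405 = 110010101
shift right by 4 → 000011001 = 25
(equivalently, floor(405 / 16))

25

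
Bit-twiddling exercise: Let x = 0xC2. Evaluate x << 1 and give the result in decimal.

0xC2 = 011000010
shift left by 1 → 110000100 = 388
(equivalently, 194 × 2^1 = 194 × 2)

388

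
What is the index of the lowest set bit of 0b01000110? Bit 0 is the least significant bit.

0b01000110 = 1000110
Trailing zeros: 1, so the lowest set bit is bit 1 (value 2).

1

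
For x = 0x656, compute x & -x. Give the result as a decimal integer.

2

x = 11001010110 = 1622
-x (two's complement) = …00110101010
AND   = 00000000010 = 2
(x & -x isolates the lowest set bit of x.)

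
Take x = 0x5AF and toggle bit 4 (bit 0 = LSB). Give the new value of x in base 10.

x = 10110101111
bit 4 is currently 0; toggle it via x ^ (1 << 4) = x ^ 16
→ 10110111111 = 1471

1471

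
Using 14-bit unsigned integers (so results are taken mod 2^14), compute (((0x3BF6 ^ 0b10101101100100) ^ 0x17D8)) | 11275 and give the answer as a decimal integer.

12107

0x3BF6 = 11101111110110
0b10101101100100 = 10101101100100
→ ^ → 01000010010010 = 4242
0x17D8 = 01011111011000
→ ^ → 00011101001010 = 1866
11275 = 10110000001011
→ | → 10111101001011 = 12107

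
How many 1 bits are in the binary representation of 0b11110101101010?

9

n = 11110101101010
Count the 1s: 1 + 1 + 1 + 1 + 1 + 1 + 1 + 1 + 1 = 9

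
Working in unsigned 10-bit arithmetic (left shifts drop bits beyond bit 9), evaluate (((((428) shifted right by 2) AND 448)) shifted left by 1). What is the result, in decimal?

428 = 0110101100
→ shifted right by 2 → 0001101011 = 107
448 = 0111000000
→ AND → 0001000000 = 64
→ shifted left by 1 (mod 2^10) → 0010000000 = 128

128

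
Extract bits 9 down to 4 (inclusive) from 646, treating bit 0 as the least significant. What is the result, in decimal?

40

v = 01010000110
Shift right by 4: 0101000
Mask low 6 bits: 101000 = 40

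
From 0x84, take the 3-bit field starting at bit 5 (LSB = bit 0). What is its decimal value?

v = 010000100
Shift right by 5: 0100
Mask low 3 bits: 100 = 4

4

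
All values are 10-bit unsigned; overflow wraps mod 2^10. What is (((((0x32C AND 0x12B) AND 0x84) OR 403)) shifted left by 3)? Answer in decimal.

152

0x32C = 1100101100
0x12B = 0100101011
→ AND → 0100101000 = 296
0x84 = 0010000100
→ AND → 0000000000 = 0
403 = 0110010011
→ OR → 0110010011 = 403
→ shifted left by 3 (mod 2^10) → 0010011000 = 152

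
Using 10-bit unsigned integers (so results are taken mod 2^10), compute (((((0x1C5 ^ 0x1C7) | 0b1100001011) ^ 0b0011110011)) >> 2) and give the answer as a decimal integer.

0x1C5 = 0111000101
0x1C7 = 0111000111
→ ^ → 0000000010 = 2
0b1100001011 = 1100001011
→ | → 1100001011 = 779
0b0011110011 = 0011110011
→ ^ → 1111111000 = 1016
→ >> 2 → 0011111110 = 254

254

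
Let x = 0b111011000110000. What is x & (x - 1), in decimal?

30240

x = 111011000110000 = 30256
x - 1 = 111011000101111
AND   = 111011000100000 = 30240
(x & (x - 1) clears the lowest set bit of x.)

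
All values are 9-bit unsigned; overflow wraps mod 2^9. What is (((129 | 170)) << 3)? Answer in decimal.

344

129 = 010000001
170 = 010101010
→ | → 010101011 = 171
→ << 3 (mod 2^9) → 101011000 = 344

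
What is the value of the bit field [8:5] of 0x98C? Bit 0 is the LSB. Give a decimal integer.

v = 00100110001100
Shift right by 5: 001001100
Mask low 4 bits: 1100 = 12

12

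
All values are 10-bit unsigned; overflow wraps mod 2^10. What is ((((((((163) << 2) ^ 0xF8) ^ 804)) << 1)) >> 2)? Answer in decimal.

163 = 0010100011
→ << 2 (mod 2^10) → 1010001100 = 652
0xF8 = 0011111000
→ ^ → 1001110100 = 628
804 = 1100100100
→ ^ → 0101010000 = 336
→ << 1 (mod 2^10) → 1010100000 = 672
→ >> 2 → 0010101000 = 168

168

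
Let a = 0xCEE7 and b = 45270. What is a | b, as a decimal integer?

65271

0xCEE7 = 1100111011100111
45270 = 1011000011010110
 OR → 1111111011110111 = 65271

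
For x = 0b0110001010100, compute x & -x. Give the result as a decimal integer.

x = 110001010100 = 3156
-x (two's complement) = …001110101100
AND   = 000000000100 = 4
(x & -x isolates the lowest set bit of x.)

4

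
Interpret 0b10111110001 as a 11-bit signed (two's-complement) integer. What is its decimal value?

-527

pattern = 10111110001 (MSB is 1 ⇒ negative)
Invert: 01000001110, add 1 → 01000001111 = 527, so the value is -527.
(Equivalently: 1521 - 2^11 = 1521 - 2048 = -527.)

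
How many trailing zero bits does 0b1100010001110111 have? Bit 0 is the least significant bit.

0

0b1100010001110111 = 1100010001110111
Trailing zeros: 0, so the lowest set bit is bit 0 (value 1).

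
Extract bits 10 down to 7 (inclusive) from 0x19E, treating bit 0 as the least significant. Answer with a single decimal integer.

v = 00110011110
Shift right by 7: 0011
Mask low 4 bits: 0011 = 3

3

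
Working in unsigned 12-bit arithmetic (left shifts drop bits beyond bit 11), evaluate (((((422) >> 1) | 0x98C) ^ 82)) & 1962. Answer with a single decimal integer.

392

422 = 000110100110
→ >> 1 → 000011010011 = 211
0x98C = 100110001100
→ | → 100111011111 = 2527
82 = 000001010010
→ ^ → 100110001101 = 2445
1962 = 011110101010
→ & → 000110001000 = 392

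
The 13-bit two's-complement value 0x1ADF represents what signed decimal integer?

-1313

pattern = 1101011011111 (MSB is 1 ⇒ negative)
Invert: 0010100100000, add 1 → 0010100100001 = 1313, so the value is -1313.
(Equivalently: 6879 - 2^13 = 6879 - 8192 = -1313.)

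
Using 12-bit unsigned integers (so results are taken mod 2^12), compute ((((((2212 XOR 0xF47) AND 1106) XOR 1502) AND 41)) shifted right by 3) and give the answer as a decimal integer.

1

2212 = 100010100100
0xF47 = 111101000111
→ XOR → 011111100011 = 2019
1106 = 010001010010
→ AND → 010001000010 = 1090
1502 = 010111011110
→ XOR → 000110011100 = 412
41 = 000000101001
→ AND → 000000001000 = 8
→ shifted right by 3 → 000000000001 = 1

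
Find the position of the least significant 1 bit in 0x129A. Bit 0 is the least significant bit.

0x129A = 1001010011010
Trailing zeros: 1, so the lowest set bit is bit 1 (value 2).

1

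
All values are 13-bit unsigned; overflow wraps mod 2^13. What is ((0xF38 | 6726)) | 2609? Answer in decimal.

0xF38 = 0111100111000
6726 = 1101001000110
→ | → 1111101111110 = 8062
2609 = 0101000110001
→ | → 1111101111111 = 8063

8063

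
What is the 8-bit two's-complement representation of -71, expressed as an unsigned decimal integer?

71 in 8 bits: 01000111
Invert: 10111000
Add 1:  10111001 = 185
(Check: 2^8 - 71 = 256 - 71 = 185.)

185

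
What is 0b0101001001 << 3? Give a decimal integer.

x = 000101001001
shift left by 3 → 101001001000 = 2632
(equivalently, 329 × 2^3 = 329 × 8)

2632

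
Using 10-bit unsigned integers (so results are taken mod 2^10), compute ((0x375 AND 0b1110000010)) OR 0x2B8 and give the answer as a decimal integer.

0x375 = 1101110101
0b1110000010 = 1110000010
→ AND → 1100000000 = 768
0x2B8 = 1010111000
→ OR → 1110111000 = 952

952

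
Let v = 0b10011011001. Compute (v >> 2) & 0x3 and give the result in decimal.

v = 10011011001
Shift right by 2: 100110110
Mask low 2 bits: 10 = 2

2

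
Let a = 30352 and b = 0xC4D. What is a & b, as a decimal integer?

1024

30352 = 111011010010000
0xC4D = 000110001001101
AND → 000010000000000 = 1024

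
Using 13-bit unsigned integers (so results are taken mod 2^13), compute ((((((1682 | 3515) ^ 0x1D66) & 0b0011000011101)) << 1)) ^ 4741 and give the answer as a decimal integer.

1682 = 0011010010010
3515 = 0110110111011
→ | → 0111110111011 = 4027
0x1D66 = 1110101100110
→ ^ → 1001011011101 = 4829
0b0011000011101 = 0011000011101
→ & → 0001000011101 = 541
→ << 1 (mod 2^13) → 0010000111010 = 1082
4741 = 1001010000101
→ ^ → 1011010111111 = 5823

5823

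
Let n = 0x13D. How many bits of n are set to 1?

6

0x13D = 100111101
Count the 1s: 1 + 1 + 1 + 1 + 1 + 1 = 6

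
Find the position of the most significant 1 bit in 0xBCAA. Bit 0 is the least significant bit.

0xBCAA = 1011110010101010
The topmost 1 is at position 15 (since 2^15 = 32768 ≤ 48298 < 65536).

15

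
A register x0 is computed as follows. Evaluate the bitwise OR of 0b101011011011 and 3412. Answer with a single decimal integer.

4063

a = 101011011011
3412 = 110101010100
 OR → 111111011111 = 4063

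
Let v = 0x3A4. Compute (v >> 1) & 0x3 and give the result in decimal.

v = 1110100100
Shift right by 1: 111010010
Mask low 2 bits: 10 = 2

2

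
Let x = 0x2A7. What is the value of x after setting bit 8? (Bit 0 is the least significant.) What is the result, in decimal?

935

x = 1010100111
bit 8 is currently 0; set it via x | (1 << 8) = x | 256
→ 1110100111 = 935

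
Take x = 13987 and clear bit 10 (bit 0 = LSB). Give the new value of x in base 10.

12963

x = 011011010100011
bit 10 is currently 1; clear it via x & ~(1 << 10) = x & ~1024
→ 011001010100011 = 12963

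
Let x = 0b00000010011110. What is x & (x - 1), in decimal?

x = 10011110 = 158
x - 1 = 10011101
AND   = 10011100 = 156
(x & (x - 1) clears the lowest set bit of x.)

156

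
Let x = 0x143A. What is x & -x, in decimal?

x = 1010000111010 = 5178
-x (two's complement) = …0101111000110
AND   = 0000000000010 = 2
(x & -x isolates the lowest set bit of x.)

2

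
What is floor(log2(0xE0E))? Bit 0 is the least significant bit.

0xE0E = 111000001110
The topmost 1 is at position 11 (since 2^11 = 2048 ≤ 3598 < 4096).

11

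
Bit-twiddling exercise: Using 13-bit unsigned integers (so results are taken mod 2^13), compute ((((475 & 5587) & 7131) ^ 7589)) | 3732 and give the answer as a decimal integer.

7926

475 = 0000111011011
5587 = 1010111010011
→ & → 0000111010011 = 467
7131 = 1101111011011
→ & → 0000111010011 = 467
7589 = 1110110100101
→ ^ → 1110001110110 = 7286
3732 = 0111010010100
→ | → 1111011110110 = 7926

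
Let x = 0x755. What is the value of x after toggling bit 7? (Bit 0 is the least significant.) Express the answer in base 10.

2005

x = 011101010101
bit 7 is currently 0; toggle it via x ^ (1 << 7) = x ^ 128
→ 011111010101 = 2005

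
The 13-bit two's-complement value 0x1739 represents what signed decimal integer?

pattern = 1011100111001 (MSB is 1 ⇒ negative)
Invert: 0100011000110, add 1 → 0100011000111 = 2247, so the value is -2247.
(Equivalently: 5945 - 2^13 = 5945 - 8192 = -2247.)

-2247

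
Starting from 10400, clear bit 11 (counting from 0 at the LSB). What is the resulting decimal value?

x = 10100010100000
bit 11 is currently 1; clear it via x & ~(1 << 11) = x & ~2048
→ 10000010100000 = 8352

8352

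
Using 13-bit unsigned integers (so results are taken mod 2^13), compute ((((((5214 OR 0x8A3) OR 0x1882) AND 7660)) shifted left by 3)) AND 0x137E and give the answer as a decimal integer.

5214 = 1010001011110
0x8A3 = 0100010100011
→ OR → 1110011111111 = 7423
0x1882 = 1100010000010
→ OR → 1110011111111 = 7423
7660 = 1110111101100
→ AND → 1110011101100 = 7404
→ shifted left by 3 (mod 2^13) → 0011101100000 = 1888
0x137E = 1001101111110
→ AND → 0001101100000 = 864

864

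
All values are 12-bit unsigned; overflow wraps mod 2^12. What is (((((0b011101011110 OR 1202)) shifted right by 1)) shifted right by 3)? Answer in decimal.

127

0b011101011110 = 011101011110
1202 = 010010110010
→ OR → 011111111110 = 2046
→ shifted right by 1 → 001111111111 = 1023
→ shifted right by 3 → 000001111111 = 127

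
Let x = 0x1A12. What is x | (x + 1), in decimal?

6675

x = 1101000010010 = 6674
x + 1 = 1101000010011
OR    = 1101000010011 = 6675
(x | (x + 1) sets the lowest cleared bit.)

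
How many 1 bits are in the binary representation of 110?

5

110 = 1101110
Count the 1s: 1 + 1 + 1 + 1 + 1 = 5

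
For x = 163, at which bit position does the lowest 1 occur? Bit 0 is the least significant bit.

163 = 10100011
Trailing zeros: 0, so the lowest set bit is bit 0 (value 1).

0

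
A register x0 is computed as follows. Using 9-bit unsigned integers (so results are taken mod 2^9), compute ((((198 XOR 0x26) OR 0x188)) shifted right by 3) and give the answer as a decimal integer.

198 = 011000110
0x26 = 000100110
→ XOR → 011100000 = 224
0x188 = 110001000
→ OR → 111101000 = 488
→ shifted right by 3 → 000111101 = 61

61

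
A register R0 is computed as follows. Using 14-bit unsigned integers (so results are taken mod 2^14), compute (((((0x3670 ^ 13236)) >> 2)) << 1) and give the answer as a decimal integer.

738

0x3670 = 11011001110000
13236 = 11001110110100
→ ^ → 00010111000100 = 1476
→ >> 2 → 00000101110001 = 369
→ << 1 (mod 2^14) → 00001011100010 = 738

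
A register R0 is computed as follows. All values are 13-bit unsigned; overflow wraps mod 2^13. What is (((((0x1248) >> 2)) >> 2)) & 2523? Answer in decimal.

256

0x1248 = 1001001001000
→ >> 2 → 0010010010010 = 1170
→ >> 2 → 0000100100100 = 292
2523 = 0100111011011
→ & → 0000100000000 = 256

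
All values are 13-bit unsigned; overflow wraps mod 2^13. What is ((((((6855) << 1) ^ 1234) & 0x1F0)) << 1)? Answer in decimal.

6855 = 1101011000111
→ << 1 (mod 2^13) → 1010110001110 = 5518
1234 = 0010011010010
→ ^ → 1000101011100 = 4444
0x1F0 = 0000111110000
→ & → 0000101010000 = 336
→ << 1 (mod 2^13) → 0001010100000 = 672

672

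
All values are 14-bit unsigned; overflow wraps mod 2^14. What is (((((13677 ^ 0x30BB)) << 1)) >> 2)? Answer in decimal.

747

13677 = 11010101101101
0x30BB = 11000010111011
→ ^ → 00010111010110 = 1494
→ << 1 (mod 2^14) → 00101110101100 = 2988
→ >> 2 → 00001011101011 = 747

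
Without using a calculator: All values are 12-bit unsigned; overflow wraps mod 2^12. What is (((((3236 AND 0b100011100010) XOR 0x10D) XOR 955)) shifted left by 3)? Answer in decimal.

3236 = 110010100100
0b100011100010 = 100011100010
→ AND → 100010100000 = 2208
0x10D = 000100001101
→ XOR → 100110101101 = 2477
955 = 001110111011
→ XOR → 101000010110 = 2582
→ shifted left by 3 (mod 2^12) → 000010110000 = 176

176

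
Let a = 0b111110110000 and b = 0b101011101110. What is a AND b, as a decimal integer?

2720

a = 111110110000
b = 101011101110
AND → 101010100000 = 2720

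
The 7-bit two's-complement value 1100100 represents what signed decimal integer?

pattern = 1100100 (MSB is 1 ⇒ negative)
Invert: 0011011, add 1 → 0011100 = 28, so the value is -28.
(Equivalently: 100 - 2^7 = 100 - 128 = -28.)

-28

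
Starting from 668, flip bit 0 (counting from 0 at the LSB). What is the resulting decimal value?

669

x = 001010011100
bit 0 is currently 0; toggle it via x ^ (1 << 0) = x ^ 1
→ 001010011101 = 669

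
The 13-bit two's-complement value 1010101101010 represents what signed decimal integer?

-2710

pattern = 1010101101010 (MSB is 1 ⇒ negative)
Invert: 0101010010101, add 1 → 0101010010110 = 2710, so the value is -2710.
(Equivalently: 5482 - 2^13 = 5482 - 8192 = -2710.)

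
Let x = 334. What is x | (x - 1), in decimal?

335

x = 101001110 = 334
x - 1 = 101001101
OR    = 101001111 = 335
(x | (x - 1) sets all bits below the lowest set bit.)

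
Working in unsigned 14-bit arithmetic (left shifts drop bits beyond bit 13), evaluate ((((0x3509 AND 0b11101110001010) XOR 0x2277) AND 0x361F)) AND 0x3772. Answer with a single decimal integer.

0x3509 = 11010100001001
0b11101110001010 = 11101110001010
→ AND → 11000100001000 = 12552
0x2277 = 10001001110111
→ XOR → 01001101111111 = 4991
0x361F = 11011000011111
→ AND → 01001000011111 = 4639
0x3772 = 11011101110010
→ AND → 01001000010010 = 4626

4626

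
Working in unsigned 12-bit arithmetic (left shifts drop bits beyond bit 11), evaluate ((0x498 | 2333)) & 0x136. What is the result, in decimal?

276

0x498 = 010010011000
2333 = 100100011101
→ | → 110110011101 = 3485
0x136 = 000100110110
→ & → 000100010100 = 276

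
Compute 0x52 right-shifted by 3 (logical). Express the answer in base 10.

0x52 = 1010010
shift right by 3 → 0001010 = 10
(equivalently, floor(82 / 8))

10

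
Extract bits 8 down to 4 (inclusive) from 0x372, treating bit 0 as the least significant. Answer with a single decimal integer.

v = 1101110010
Shift right by 4: 110111
Mask low 5 bits: 10111 = 23

23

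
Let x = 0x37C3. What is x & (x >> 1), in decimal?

5057

x = 11011111000011 = 14275
x>>1 = 01101111100001
AND  = 01001111000001 = 5057
(x & (x >> 1) has a 1 wherever x has two consecutive 1 bits.)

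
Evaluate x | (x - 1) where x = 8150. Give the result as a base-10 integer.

x = 1111111010110 = 8150
x - 1 = 1111111010101
OR    = 1111111010111 = 8151
(x | (x - 1) sets all bits below the lowest set bit.)

8151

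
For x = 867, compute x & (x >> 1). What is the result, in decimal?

289

x = 1101100011 = 867
x>>1 = 0110110001
AND  = 0100100001 = 289
(x & (x >> 1) has a 1 wherever x has two consecutive 1 bits.)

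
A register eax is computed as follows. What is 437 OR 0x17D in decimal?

509

437 = 110110101
0x17D = 101111101
 OR → 111111101 = 509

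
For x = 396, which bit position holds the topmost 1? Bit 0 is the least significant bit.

8

396 = 110001100
The topmost 1 is at position 8 (since 2^8 = 256 ≤ 396 < 512).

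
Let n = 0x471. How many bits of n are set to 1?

5

0x471 = 10001110001
Count the 1s: 1 + 1 + 1 + 1 + 1 = 5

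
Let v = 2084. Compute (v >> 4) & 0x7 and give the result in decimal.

v = 100000100100
Shift right by 4: 10000010
Mask low 3 bits: 010 = 2

2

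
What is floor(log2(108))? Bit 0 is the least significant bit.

6

108 = 1101100
The topmost 1 is at position 6 (since 2^6 = 64 ≤ 108 < 128).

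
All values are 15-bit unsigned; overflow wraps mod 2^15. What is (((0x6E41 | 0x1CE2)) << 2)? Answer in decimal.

31628

0x6E41 = 110111001000001
0x1CE2 = 001110011100010
→ | → 111111011100011 = 32483
→ << 2 (mod 2^15) → 111101110001100 = 31628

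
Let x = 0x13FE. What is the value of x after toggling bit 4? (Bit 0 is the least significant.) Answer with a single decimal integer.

5102

x = 01001111111110
bit 4 is currently 1; toggle it via x ^ (1 << 4) = x ^ 16
→ 01001111101110 = 5102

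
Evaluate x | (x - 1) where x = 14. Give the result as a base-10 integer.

x = 1110 = 14
x - 1 = 1101
OR    = 1111 = 15
(x | (x - 1) sets all bits below the lowest set bit.)

15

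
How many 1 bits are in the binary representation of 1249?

1249 = 10011100001
Count the 1s: 1 + 1 + 1 + 1 + 1 = 5

5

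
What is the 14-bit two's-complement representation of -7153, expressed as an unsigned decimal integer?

9231

7153 in 14 bits: 01101111110001
Invert: 10010000001110
Add 1:  10010000001111 = 9231
(Check: 2^14 - 7153 = 16384 - 7153 = 9231.)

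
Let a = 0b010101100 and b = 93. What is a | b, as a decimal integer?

253

a = 10101100
93 = 01011101
 OR → 11111101 = 253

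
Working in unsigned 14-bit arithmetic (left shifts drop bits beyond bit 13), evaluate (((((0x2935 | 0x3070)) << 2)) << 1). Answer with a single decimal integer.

2984

0x2935 = 10100100110101
0x3070 = 11000001110000
→ | → 11100101110101 = 14709
→ << 2 (mod 2^14) → 10010111010100 = 9684
→ << 1 (mod 2^14) → 00101110101000 = 2984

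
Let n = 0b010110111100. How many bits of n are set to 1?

7

n = 10110111100
Count the 1s: 1 + 1 + 1 + 1 + 1 + 1 + 1 = 7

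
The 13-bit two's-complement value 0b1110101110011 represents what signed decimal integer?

pattern = 1110101110011 (MSB is 1 ⇒ negative)
Invert: 0001010001100, add 1 → 0001010001101 = 653, so the value is -653.
(Equivalently: 7539 - 2^13 = 7539 - 8192 = -653.)

-653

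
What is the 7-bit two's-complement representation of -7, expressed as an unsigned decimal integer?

121

7 in 7 bits: 0000111
Invert: 1111000
Add 1:  1111001 = 121
(Check: 2^7 - 7 = 128 - 7 = 121.)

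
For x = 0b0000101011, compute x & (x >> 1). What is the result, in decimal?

x = 101011 = 43
x>>1 = 010101
AND  = 000001 = 1
(x & (x >> 1) has a 1 wherever x has two consecutive 1 bits.)

1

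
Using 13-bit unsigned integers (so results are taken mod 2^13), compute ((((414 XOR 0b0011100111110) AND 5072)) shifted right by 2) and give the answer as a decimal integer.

160

414 = 0000110011110
0b0011100111110 = 0011100111110
→ XOR → 0011010100000 = 1696
5072 = 1001111010000
→ AND → 0001010000000 = 640
→ shifted right by 2 → 0000010100000 = 160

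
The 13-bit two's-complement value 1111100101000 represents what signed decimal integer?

pattern = 1111100101000 (MSB is 1 ⇒ negative)
Invert: 0000011010111, add 1 → 0000011011000 = 216, so the value is -216.
(Equivalently: 7976 - 2^13 = 7976 - 8192 = -216.)

-216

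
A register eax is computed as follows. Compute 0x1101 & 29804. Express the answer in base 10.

0x1101 = 001000100000001
29804 = 111010001101100
AND → 001000000000000 = 4096

4096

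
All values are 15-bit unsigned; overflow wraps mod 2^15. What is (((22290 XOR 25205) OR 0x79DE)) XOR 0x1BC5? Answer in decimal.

26170

22290 = 101011100010010
25205 = 110001001110101
→ XOR → 011010101100111 = 13671
0x79DE = 111100111011110
→ OR → 111110111111111 = 32255
0x1BC5 = 001101111000101
→ XOR → 110011000111010 = 26170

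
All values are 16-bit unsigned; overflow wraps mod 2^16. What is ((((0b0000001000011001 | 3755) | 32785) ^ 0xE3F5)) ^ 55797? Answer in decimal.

0b0000001000011001 = 0000001000011001
3755 = 0000111010101011
→ | → 0000111010111011 = 3771
32785 = 1000000000010001
→ | → 1000111010111011 = 36539
0xE3F5 = 1110001111110101
→ ^ → 0110110101001110 = 27982
55797 = 1101100111110101
→ ^ → 1011010010111011 = 46267

46267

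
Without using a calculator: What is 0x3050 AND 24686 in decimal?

0x3050 = 011000001010000
24686 = 110000001101110
AND → 010000001000000 = 8256

8256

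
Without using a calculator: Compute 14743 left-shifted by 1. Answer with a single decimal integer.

14743 = 011100110010111
shift left by 1 → 111001100101110 = 29486
(equivalently, 14743 × 2^1 = 14743 × 2)

29486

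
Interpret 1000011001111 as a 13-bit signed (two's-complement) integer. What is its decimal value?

-3889

pattern = 1000011001111 (MSB is 1 ⇒ negative)
Invert: 0111100110000, add 1 → 0111100110001 = 3889, so the value is -3889.
(Equivalently: 4303 - 2^13 = 4303 - 8192 = -3889.)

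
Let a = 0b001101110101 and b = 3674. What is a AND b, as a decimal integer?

592

a = 001101110101
3674 = 111001011010
AND → 001001010000 = 592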